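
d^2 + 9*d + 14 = (d + 2)*(d + 7)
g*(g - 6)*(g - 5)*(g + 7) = g^4 - 4*g^3 - 47*g^2 + 210*g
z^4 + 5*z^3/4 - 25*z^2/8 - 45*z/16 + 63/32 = (z - 3/2)*(z - 1/2)*(z + 3/2)*(z + 7/4)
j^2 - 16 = (j - 4)*(j + 4)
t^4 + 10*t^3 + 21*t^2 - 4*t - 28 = (t - 1)*(t + 2)^2*(t + 7)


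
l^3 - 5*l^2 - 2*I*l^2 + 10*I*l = l*(l - 5)*(l - 2*I)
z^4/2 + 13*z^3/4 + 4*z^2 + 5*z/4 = z*(z/2 + 1/2)*(z + 1/2)*(z + 5)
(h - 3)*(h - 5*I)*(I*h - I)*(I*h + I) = -h^4 + 3*h^3 + 5*I*h^3 + h^2 - 15*I*h^2 - 3*h - 5*I*h + 15*I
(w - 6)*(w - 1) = w^2 - 7*w + 6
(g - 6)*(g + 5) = g^2 - g - 30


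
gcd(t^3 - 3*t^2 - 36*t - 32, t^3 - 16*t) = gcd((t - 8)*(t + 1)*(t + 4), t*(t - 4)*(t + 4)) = t + 4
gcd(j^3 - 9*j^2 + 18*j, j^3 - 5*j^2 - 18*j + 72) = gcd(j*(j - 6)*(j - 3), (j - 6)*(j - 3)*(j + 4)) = j^2 - 9*j + 18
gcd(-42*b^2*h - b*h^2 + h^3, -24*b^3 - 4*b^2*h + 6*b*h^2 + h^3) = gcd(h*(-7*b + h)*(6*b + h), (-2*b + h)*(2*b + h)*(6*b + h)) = 6*b + h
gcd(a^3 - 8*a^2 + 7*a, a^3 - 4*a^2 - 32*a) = a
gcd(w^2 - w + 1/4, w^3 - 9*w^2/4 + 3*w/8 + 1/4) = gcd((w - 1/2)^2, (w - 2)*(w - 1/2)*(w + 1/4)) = w - 1/2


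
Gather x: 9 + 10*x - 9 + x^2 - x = x^2 + 9*x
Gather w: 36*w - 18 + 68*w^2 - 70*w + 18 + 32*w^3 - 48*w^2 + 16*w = 32*w^3 + 20*w^2 - 18*w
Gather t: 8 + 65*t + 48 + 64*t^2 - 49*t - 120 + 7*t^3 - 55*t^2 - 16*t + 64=7*t^3 + 9*t^2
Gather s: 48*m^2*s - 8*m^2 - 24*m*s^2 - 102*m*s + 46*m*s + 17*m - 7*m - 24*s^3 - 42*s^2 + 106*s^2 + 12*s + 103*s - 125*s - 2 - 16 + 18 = -8*m^2 + 10*m - 24*s^3 + s^2*(64 - 24*m) + s*(48*m^2 - 56*m - 10)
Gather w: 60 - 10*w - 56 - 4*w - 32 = -14*w - 28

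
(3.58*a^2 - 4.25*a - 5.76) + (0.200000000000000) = 3.58*a^2 - 4.25*a - 5.56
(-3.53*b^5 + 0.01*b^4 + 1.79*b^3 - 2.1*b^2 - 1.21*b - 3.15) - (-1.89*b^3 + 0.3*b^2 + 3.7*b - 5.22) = -3.53*b^5 + 0.01*b^4 + 3.68*b^3 - 2.4*b^2 - 4.91*b + 2.07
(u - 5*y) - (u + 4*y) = -9*y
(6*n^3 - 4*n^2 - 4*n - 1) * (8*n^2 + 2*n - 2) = 48*n^5 - 20*n^4 - 52*n^3 - 8*n^2 + 6*n + 2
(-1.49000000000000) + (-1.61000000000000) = -3.10000000000000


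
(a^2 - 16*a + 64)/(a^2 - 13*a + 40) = (a - 8)/(a - 5)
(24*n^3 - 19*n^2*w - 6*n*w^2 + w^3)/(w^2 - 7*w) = (24*n^3 - 19*n^2*w - 6*n*w^2 + w^3)/(w*(w - 7))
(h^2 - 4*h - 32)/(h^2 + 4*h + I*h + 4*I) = (h - 8)/(h + I)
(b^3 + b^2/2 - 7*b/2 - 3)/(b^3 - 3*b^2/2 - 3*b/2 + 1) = (2*b + 3)/(2*b - 1)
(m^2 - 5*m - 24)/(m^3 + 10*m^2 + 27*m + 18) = (m - 8)/(m^2 + 7*m + 6)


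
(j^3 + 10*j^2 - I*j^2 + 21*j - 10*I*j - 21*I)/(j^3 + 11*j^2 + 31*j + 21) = (j - I)/(j + 1)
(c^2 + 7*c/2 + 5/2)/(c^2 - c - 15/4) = 2*(2*c^2 + 7*c + 5)/(4*c^2 - 4*c - 15)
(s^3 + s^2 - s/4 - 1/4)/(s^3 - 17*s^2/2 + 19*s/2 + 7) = (2*s^2 + s - 1)/(2*(s^2 - 9*s + 14))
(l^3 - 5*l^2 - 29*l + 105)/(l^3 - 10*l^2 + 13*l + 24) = (l^2 - 2*l - 35)/(l^2 - 7*l - 8)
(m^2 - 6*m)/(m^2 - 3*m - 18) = m/(m + 3)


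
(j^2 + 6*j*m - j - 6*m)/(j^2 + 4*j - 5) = (j + 6*m)/(j + 5)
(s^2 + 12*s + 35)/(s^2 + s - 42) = (s + 5)/(s - 6)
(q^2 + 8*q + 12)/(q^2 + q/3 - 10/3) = 3*(q + 6)/(3*q - 5)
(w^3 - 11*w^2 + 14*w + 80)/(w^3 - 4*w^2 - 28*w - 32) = (w - 5)/(w + 2)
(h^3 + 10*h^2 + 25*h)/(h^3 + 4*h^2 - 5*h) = (h + 5)/(h - 1)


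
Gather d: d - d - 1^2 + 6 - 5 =0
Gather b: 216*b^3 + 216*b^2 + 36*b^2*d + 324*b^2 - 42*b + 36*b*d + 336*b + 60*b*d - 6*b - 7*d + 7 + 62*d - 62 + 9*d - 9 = 216*b^3 + b^2*(36*d + 540) + b*(96*d + 288) + 64*d - 64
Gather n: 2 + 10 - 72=-60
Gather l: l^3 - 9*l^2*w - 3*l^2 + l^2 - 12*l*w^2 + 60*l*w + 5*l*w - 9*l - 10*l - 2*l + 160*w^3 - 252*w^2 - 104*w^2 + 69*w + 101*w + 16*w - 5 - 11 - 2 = l^3 + l^2*(-9*w - 2) + l*(-12*w^2 + 65*w - 21) + 160*w^3 - 356*w^2 + 186*w - 18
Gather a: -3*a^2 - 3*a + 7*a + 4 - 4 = -3*a^2 + 4*a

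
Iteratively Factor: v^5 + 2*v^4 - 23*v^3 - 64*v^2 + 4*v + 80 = (v + 2)*(v^4 - 23*v^2 - 18*v + 40) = (v - 1)*(v + 2)*(v^3 + v^2 - 22*v - 40) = (v - 1)*(v + 2)^2*(v^2 - v - 20) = (v - 1)*(v + 2)^2*(v + 4)*(v - 5)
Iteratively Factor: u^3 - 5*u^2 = (u)*(u^2 - 5*u) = u*(u - 5)*(u)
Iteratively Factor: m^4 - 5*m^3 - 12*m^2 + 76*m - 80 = (m + 4)*(m^3 - 9*m^2 + 24*m - 20) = (m - 5)*(m + 4)*(m^2 - 4*m + 4) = (m - 5)*(m - 2)*(m + 4)*(m - 2)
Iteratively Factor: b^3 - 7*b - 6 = (b - 3)*(b^2 + 3*b + 2) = (b - 3)*(b + 2)*(b + 1)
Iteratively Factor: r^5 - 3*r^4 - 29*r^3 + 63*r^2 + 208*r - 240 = (r - 5)*(r^4 + 2*r^3 - 19*r^2 - 32*r + 48) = (r - 5)*(r + 3)*(r^3 - r^2 - 16*r + 16) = (r - 5)*(r - 1)*(r + 3)*(r^2 - 16) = (r - 5)*(r - 4)*(r - 1)*(r + 3)*(r + 4)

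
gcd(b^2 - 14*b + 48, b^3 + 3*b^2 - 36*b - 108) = b - 6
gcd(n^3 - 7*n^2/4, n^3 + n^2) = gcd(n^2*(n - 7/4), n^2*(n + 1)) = n^2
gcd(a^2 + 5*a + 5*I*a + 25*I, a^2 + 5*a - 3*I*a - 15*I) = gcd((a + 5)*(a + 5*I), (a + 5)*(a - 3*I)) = a + 5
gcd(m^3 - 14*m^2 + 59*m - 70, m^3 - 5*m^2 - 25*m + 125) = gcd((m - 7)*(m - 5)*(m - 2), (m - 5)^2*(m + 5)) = m - 5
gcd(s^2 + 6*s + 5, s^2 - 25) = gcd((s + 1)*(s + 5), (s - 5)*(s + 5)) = s + 5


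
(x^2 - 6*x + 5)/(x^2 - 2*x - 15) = (x - 1)/(x + 3)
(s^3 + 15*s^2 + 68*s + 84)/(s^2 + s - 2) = (s^2 + 13*s + 42)/(s - 1)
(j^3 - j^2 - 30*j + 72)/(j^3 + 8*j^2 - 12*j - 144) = (j - 3)/(j + 6)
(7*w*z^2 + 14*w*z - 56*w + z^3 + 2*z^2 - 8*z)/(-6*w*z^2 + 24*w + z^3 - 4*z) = (7*w*z + 28*w + z^2 + 4*z)/(-6*w*z - 12*w + z^2 + 2*z)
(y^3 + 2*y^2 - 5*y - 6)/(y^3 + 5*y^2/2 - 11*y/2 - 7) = 2*(y + 3)/(2*y + 7)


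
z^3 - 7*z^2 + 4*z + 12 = (z - 6)*(z - 2)*(z + 1)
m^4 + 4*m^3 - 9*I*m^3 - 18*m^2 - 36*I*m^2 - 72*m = m*(m + 4)*(m - 6*I)*(m - 3*I)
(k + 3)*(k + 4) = k^2 + 7*k + 12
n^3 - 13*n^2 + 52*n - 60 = (n - 6)*(n - 5)*(n - 2)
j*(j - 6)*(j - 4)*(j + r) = j^4 + j^3*r - 10*j^3 - 10*j^2*r + 24*j^2 + 24*j*r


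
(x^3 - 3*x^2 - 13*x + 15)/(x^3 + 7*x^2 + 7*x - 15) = (x - 5)/(x + 5)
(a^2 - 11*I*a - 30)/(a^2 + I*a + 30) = (a - 6*I)/(a + 6*I)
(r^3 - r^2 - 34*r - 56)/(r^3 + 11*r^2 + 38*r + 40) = (r - 7)/(r + 5)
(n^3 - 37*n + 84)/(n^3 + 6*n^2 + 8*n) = (n^3 - 37*n + 84)/(n*(n^2 + 6*n + 8))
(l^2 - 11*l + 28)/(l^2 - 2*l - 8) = (l - 7)/(l + 2)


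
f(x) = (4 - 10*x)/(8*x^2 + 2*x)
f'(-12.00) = 0.01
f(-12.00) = 0.11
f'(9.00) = 0.01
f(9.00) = -0.13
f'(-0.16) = 323.11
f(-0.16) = -48.61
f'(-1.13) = 2.63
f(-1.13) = 1.92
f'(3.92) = 0.06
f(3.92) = -0.27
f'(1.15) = 0.15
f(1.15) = -0.58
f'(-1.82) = 0.71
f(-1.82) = 0.97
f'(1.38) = 0.17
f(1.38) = -0.54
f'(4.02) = 0.05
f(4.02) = -0.26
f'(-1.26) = 1.93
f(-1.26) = 1.63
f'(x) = (4 - 10*x)*(-16*x - 2)/(8*x^2 + 2*x)^2 - 10/(8*x^2 + 2*x)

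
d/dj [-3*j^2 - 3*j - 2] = -6*j - 3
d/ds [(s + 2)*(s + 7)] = 2*s + 9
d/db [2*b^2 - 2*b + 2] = 4*b - 2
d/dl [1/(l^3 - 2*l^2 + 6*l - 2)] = (-3*l^2 + 4*l - 6)/(l^3 - 2*l^2 + 6*l - 2)^2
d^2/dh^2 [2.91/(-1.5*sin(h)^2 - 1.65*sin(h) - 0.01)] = (26.19*sin(h)^4 + 21.60675*sin(h)^3 - 31.537125*sin(h)^2 - 43.261515*sin(h) - 15.75765)/(1.5*sin(h)^2 + 1.65*sin(h) + 0.01)^3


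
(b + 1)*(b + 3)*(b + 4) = b^3 + 8*b^2 + 19*b + 12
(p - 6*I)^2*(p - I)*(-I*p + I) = -I*p^4 - 13*p^3 + I*p^3 + 13*p^2 + 48*I*p^2 + 36*p - 48*I*p - 36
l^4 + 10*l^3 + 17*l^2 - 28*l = l*(l - 1)*(l + 4)*(l + 7)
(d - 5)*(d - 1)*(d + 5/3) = d^3 - 13*d^2/3 - 5*d + 25/3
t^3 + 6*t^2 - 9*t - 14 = (t - 2)*(t + 1)*(t + 7)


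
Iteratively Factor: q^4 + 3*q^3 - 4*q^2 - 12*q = (q + 3)*(q^3 - 4*q) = (q + 2)*(q + 3)*(q^2 - 2*q) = q*(q + 2)*(q + 3)*(q - 2)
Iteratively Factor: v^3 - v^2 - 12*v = (v)*(v^2 - v - 12) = v*(v + 3)*(v - 4)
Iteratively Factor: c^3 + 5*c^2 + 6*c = (c)*(c^2 + 5*c + 6) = c*(c + 3)*(c + 2)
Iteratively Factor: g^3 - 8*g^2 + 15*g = (g)*(g^2 - 8*g + 15) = g*(g - 3)*(g - 5)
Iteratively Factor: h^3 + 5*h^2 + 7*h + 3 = (h + 3)*(h^2 + 2*h + 1) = (h + 1)*(h + 3)*(h + 1)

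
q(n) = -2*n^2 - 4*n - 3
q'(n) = -4*n - 4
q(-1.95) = -2.80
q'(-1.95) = 3.80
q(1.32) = -11.76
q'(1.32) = -9.28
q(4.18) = -54.66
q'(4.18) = -20.72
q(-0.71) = -1.17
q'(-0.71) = -1.16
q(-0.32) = -1.92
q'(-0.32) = -2.72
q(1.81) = -16.79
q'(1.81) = -11.24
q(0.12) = -3.51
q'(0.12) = -4.48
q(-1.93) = -2.73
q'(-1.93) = 3.72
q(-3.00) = -9.00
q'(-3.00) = 8.00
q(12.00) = -339.00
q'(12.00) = -52.00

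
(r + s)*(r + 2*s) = r^2 + 3*r*s + 2*s^2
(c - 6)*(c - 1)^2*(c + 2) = c^4 - 6*c^3 - 3*c^2 + 20*c - 12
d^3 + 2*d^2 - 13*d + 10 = (d - 2)*(d - 1)*(d + 5)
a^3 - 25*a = a*(a - 5)*(a + 5)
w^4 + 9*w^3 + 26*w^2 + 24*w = w*(w + 2)*(w + 3)*(w + 4)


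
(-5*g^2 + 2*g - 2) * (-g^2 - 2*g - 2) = 5*g^4 + 8*g^3 + 8*g^2 + 4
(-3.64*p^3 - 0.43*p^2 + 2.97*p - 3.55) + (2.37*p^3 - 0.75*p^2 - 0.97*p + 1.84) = -1.27*p^3 - 1.18*p^2 + 2.0*p - 1.71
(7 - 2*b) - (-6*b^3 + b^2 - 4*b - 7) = 6*b^3 - b^2 + 2*b + 14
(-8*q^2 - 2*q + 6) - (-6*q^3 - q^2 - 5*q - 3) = 6*q^3 - 7*q^2 + 3*q + 9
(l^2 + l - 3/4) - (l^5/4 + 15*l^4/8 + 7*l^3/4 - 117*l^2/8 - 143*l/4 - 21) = -l^5/4 - 15*l^4/8 - 7*l^3/4 + 125*l^2/8 + 147*l/4 + 81/4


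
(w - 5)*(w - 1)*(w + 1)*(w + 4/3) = w^4 - 11*w^3/3 - 23*w^2/3 + 11*w/3 + 20/3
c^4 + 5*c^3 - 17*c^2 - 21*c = c*(c - 3)*(c + 1)*(c + 7)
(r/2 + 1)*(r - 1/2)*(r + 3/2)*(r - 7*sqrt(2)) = r^4/2 - 7*sqrt(2)*r^3/2 + 3*r^3/2 - 21*sqrt(2)*r^2/2 + 5*r^2/8 - 35*sqrt(2)*r/8 - 3*r/4 + 21*sqrt(2)/4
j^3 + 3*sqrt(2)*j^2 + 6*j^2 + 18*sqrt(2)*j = j*(j + 6)*(j + 3*sqrt(2))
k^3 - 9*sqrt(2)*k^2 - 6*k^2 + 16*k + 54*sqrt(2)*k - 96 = (k - 6)*(k - 8*sqrt(2))*(k - sqrt(2))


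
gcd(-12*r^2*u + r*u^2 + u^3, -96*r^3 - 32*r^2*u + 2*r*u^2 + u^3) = 4*r + u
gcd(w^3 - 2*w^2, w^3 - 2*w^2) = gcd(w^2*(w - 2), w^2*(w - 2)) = w^3 - 2*w^2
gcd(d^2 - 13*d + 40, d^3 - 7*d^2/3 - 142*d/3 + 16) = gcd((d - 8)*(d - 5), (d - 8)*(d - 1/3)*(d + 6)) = d - 8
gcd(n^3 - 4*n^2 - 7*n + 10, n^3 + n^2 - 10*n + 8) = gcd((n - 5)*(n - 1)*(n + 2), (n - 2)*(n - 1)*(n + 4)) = n - 1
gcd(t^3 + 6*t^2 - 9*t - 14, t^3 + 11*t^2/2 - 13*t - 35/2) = t^2 + 8*t + 7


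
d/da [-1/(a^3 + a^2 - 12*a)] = (3*a^2 + 2*a - 12)/(a^2*(a^2 + a - 12)^2)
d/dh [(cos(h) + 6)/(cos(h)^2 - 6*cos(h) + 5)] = (cos(h)^2 + 12*cos(h) - 41)*sin(h)/(cos(h)^2 - 6*cos(h) + 5)^2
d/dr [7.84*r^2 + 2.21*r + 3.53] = 15.68*r + 2.21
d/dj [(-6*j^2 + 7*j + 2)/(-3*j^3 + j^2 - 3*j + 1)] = (-18*j^4 + 42*j^3 + 29*j^2 - 16*j + 13)/(9*j^6 - 6*j^5 + 19*j^4 - 12*j^3 + 11*j^2 - 6*j + 1)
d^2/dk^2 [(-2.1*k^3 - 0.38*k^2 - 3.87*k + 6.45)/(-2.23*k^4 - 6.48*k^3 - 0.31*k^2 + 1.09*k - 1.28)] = (20.88618*k^9 + 11.3382119999999*k^8 + 255.178008*k^7 + 347.677604*k^6 - 1848.864774*k^5 - 3446.178612*k^4 - 350.659622*k^3 + 86.88117*k^2 + 345.500154*k + 1.836262)/(11.089567*k^12 + 96.673176*k^11 + 285.540573*k^10 + 282.714153*k^9 - 35.715699*k^8 - 28.982454*k^7 + 161.392948*k^6 + 19.542225*k^5 - 41.810523*k^4 + 27.960395*k^3 + 6.086016*k^2 - 5.357568*k + 2.097152)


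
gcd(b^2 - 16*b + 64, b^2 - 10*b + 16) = b - 8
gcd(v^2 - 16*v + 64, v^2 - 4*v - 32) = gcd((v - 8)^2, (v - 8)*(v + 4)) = v - 8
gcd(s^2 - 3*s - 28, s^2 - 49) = s - 7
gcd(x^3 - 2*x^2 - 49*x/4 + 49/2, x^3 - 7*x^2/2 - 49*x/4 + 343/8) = x^2 - 49/4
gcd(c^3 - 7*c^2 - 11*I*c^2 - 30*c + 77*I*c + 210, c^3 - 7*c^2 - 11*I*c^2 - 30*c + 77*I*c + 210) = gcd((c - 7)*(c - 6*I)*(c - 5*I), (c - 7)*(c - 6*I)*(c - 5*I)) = c^3 + c^2*(-7 - 11*I) + c*(-30 + 77*I) + 210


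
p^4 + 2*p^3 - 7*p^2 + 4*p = p*(p - 1)^2*(p + 4)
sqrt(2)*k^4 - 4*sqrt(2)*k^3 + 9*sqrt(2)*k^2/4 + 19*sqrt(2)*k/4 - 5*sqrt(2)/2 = (k - 5/2)*(k - 2)*(k - 1/2)*(sqrt(2)*k + sqrt(2))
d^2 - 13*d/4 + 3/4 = (d - 3)*(d - 1/4)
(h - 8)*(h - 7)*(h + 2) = h^3 - 13*h^2 + 26*h + 112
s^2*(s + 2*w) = s^3 + 2*s^2*w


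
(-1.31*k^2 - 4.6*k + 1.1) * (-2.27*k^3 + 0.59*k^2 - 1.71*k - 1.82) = 2.9737*k^5 + 9.6691*k^4 - 2.9709*k^3 + 10.8992*k^2 + 6.491*k - 2.002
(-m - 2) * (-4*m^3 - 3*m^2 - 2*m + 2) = 4*m^4 + 11*m^3 + 8*m^2 + 2*m - 4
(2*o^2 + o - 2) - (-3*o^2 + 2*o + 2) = 5*o^2 - o - 4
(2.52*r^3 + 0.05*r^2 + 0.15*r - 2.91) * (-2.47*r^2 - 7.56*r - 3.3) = -6.2244*r^5 - 19.1747*r^4 - 9.0645*r^3 + 5.8887*r^2 + 21.5046*r + 9.603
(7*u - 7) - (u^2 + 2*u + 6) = -u^2 + 5*u - 13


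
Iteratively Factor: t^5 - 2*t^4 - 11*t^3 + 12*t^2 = (t)*(t^4 - 2*t^3 - 11*t^2 + 12*t) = t*(t - 4)*(t^3 + 2*t^2 - 3*t) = t*(t - 4)*(t - 1)*(t^2 + 3*t) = t*(t - 4)*(t - 1)*(t + 3)*(t)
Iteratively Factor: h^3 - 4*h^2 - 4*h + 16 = (h - 2)*(h^2 - 2*h - 8) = (h - 4)*(h - 2)*(h + 2)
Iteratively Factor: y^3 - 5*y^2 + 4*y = (y)*(y^2 - 5*y + 4) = y*(y - 4)*(y - 1)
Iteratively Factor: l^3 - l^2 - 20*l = (l)*(l^2 - l - 20) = l*(l + 4)*(l - 5)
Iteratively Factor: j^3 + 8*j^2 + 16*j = (j + 4)*(j^2 + 4*j) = (j + 4)^2*(j)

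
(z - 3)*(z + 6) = z^2 + 3*z - 18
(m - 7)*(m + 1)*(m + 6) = m^3 - 43*m - 42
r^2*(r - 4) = r^3 - 4*r^2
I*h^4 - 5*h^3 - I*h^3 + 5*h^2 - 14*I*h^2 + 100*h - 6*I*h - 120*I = (h - 5)*(h + 4)*(h + 6*I)*(I*h + 1)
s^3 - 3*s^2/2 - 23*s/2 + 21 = (s - 3)*(s - 2)*(s + 7/2)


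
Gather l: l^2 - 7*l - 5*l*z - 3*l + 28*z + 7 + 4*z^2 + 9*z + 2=l^2 + l*(-5*z - 10) + 4*z^2 + 37*z + 9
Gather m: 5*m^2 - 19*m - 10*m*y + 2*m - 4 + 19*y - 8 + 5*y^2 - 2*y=5*m^2 + m*(-10*y - 17) + 5*y^2 + 17*y - 12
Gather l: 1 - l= 1 - l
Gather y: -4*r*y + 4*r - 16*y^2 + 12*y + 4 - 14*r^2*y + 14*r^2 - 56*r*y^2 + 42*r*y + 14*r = 14*r^2 + 18*r + y^2*(-56*r - 16) + y*(-14*r^2 + 38*r + 12) + 4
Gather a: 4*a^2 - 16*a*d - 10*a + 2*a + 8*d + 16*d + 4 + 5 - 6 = 4*a^2 + a*(-16*d - 8) + 24*d + 3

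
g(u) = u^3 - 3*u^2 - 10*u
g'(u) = 3*u^2 - 6*u - 10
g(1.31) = -16.00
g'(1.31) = -12.71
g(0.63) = -7.24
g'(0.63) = -12.59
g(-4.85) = -136.15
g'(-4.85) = 89.67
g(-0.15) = 1.43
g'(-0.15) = -9.03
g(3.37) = -29.50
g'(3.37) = 3.85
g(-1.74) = 3.05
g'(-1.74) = 9.52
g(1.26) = -15.36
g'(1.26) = -12.80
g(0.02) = -0.20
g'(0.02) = -10.12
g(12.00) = 1176.00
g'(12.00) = 350.00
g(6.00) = 48.00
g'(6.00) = 62.00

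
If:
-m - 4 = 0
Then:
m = -4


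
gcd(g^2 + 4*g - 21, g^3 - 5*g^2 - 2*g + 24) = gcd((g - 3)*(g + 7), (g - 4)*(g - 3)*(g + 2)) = g - 3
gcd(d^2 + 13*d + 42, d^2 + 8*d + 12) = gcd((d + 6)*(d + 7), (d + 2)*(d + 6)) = d + 6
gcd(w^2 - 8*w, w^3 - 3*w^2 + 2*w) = w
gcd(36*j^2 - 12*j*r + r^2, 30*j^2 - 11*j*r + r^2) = -6*j + r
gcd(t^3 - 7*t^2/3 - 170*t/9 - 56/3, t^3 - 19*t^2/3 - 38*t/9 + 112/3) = t^2 - 11*t/3 - 14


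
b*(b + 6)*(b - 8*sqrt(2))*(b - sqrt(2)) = b^4 - 9*sqrt(2)*b^3 + 6*b^3 - 54*sqrt(2)*b^2 + 16*b^2 + 96*b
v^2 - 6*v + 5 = (v - 5)*(v - 1)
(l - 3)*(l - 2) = l^2 - 5*l + 6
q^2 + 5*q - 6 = (q - 1)*(q + 6)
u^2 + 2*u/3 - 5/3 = (u - 1)*(u + 5/3)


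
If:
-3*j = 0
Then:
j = 0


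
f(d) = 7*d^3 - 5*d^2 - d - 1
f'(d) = 21*d^2 - 10*d - 1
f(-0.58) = -3.47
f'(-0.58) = 11.86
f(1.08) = 0.91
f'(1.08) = 12.69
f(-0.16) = -1.00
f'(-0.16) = 1.14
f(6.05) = 1360.05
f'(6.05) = 707.15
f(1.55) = 11.50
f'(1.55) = 33.95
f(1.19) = 2.53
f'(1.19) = 16.84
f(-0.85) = -8.06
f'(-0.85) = 22.67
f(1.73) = 18.55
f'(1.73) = 44.55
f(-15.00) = -24736.00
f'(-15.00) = 4874.00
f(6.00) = 1325.00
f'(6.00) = 695.00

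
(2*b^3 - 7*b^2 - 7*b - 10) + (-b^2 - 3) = 2*b^3 - 8*b^2 - 7*b - 13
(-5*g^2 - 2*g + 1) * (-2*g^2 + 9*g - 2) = 10*g^4 - 41*g^3 - 10*g^2 + 13*g - 2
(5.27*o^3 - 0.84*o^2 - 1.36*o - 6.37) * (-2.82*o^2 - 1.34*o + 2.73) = -14.8614*o^5 - 4.693*o^4 + 19.3479*o^3 + 17.4926*o^2 + 4.823*o - 17.3901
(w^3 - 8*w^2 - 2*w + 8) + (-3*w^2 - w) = w^3 - 11*w^2 - 3*w + 8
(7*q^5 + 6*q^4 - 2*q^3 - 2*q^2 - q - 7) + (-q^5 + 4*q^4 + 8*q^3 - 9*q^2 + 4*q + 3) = 6*q^5 + 10*q^4 + 6*q^3 - 11*q^2 + 3*q - 4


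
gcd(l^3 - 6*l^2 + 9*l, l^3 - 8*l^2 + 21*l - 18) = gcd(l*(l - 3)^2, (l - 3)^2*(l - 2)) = l^2 - 6*l + 9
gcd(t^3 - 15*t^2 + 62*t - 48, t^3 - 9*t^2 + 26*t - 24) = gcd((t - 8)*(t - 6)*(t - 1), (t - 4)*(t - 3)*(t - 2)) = 1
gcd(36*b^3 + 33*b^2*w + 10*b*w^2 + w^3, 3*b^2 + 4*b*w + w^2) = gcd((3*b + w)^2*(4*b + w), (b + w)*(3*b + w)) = 3*b + w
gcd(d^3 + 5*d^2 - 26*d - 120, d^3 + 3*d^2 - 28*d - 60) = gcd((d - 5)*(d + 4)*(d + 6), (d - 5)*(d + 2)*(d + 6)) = d^2 + d - 30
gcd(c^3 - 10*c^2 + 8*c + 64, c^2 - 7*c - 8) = c - 8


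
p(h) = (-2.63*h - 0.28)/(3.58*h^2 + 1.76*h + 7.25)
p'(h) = (-7.16*h - 1.76)*(-2.63*h - 0.28)/(3.58*h^2 + 1.76*h + 7.25)^2 - 2.63/(3.58*h^2 + 1.76*h + 7.25) = (9.4154*h^2 + 2.0048*h - 18.5747)/(12.8164*h^4 + 12.6016*h^3 + 55.0076*h^2 + 25.52*h + 52.5625)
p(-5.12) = 0.14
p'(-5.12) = 0.03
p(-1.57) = 0.29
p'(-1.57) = 0.01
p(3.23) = -0.17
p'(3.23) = 0.03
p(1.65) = -0.23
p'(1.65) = 0.03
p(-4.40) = 0.16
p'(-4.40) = 0.03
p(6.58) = -0.10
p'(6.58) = 0.01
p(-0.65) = 0.19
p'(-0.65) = -0.27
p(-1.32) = 0.29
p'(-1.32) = -0.04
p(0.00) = -0.04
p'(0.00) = -0.35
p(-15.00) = 0.05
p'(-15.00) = 0.00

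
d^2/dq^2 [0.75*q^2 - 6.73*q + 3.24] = 1.50000000000000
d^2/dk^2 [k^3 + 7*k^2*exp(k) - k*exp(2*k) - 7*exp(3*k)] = 7*k^2*exp(k) - 4*k*exp(2*k) + 28*k*exp(k) + 6*k - 63*exp(3*k) - 4*exp(2*k) + 14*exp(k)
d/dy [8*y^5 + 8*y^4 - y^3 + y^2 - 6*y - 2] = 40*y^4 + 32*y^3 - 3*y^2 + 2*y - 6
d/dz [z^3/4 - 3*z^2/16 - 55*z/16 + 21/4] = 3*z^2/4 - 3*z/8 - 55/16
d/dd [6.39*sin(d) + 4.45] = 6.39*cos(d)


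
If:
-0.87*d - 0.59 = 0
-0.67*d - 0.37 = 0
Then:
No Solution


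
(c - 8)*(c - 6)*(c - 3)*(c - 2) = c^4 - 19*c^3 + 124*c^2 - 324*c + 288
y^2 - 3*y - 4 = (y - 4)*(y + 1)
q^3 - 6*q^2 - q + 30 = (q - 5)*(q - 3)*(q + 2)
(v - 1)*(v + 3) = v^2 + 2*v - 3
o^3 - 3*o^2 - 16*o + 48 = (o - 4)*(o - 3)*(o + 4)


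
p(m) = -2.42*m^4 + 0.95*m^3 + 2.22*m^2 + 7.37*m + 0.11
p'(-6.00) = 2174.21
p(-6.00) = -3305.71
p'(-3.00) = 281.06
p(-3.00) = -223.69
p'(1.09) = 3.06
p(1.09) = 8.60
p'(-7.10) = 3584.09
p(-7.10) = -6429.95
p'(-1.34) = 29.83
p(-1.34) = -15.87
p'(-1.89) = 74.51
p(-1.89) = -43.18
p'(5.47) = -1467.37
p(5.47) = -1904.20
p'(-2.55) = 175.09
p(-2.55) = -122.32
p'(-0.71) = 9.12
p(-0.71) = -4.96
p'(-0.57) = 7.56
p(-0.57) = -3.80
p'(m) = -9.68*m^3 + 2.85*m^2 + 4.44*m + 7.37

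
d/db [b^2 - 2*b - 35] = 2*b - 2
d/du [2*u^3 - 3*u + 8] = 6*u^2 - 3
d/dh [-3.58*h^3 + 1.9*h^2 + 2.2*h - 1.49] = -10.74*h^2 + 3.8*h + 2.2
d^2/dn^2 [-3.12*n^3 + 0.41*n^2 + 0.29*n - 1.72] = 0.82 - 18.72*n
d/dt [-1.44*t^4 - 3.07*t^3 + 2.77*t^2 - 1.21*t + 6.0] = -5.76*t^3 - 9.21*t^2 + 5.54*t - 1.21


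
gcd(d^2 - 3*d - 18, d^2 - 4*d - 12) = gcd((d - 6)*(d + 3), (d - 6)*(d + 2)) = d - 6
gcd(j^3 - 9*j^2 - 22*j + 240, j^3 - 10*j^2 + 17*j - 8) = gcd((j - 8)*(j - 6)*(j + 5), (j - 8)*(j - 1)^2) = j - 8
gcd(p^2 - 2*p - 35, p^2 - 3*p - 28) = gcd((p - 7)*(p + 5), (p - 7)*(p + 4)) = p - 7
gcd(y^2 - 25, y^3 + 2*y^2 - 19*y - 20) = y + 5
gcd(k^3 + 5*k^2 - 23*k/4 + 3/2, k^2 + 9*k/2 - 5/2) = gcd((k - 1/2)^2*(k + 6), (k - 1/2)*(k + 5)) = k - 1/2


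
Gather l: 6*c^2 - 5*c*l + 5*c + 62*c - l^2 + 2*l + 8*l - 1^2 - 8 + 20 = 6*c^2 + 67*c - l^2 + l*(10 - 5*c) + 11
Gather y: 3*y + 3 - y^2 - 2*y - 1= -y^2 + y + 2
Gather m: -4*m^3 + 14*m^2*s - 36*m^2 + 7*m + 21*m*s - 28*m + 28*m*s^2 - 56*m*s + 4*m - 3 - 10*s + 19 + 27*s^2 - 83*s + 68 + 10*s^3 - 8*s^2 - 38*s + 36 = -4*m^3 + m^2*(14*s - 36) + m*(28*s^2 - 35*s - 17) + 10*s^3 + 19*s^2 - 131*s + 120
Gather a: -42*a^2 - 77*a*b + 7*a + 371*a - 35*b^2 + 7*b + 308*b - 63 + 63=-42*a^2 + a*(378 - 77*b) - 35*b^2 + 315*b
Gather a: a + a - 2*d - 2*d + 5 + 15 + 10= 2*a - 4*d + 30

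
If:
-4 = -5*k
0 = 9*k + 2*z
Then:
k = 4/5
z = -18/5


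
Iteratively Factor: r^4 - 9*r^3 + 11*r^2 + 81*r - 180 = (r + 3)*(r^3 - 12*r^2 + 47*r - 60) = (r - 4)*(r + 3)*(r^2 - 8*r + 15) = (r - 4)*(r - 3)*(r + 3)*(r - 5)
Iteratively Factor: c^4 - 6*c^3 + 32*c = (c - 4)*(c^3 - 2*c^2 - 8*c) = (c - 4)*(c + 2)*(c^2 - 4*c) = c*(c - 4)*(c + 2)*(c - 4)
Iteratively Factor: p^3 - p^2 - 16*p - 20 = (p + 2)*(p^2 - 3*p - 10) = (p - 5)*(p + 2)*(p + 2)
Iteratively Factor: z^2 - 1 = (z + 1)*(z - 1)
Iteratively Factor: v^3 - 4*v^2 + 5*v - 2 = (v - 1)*(v^2 - 3*v + 2) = (v - 2)*(v - 1)*(v - 1)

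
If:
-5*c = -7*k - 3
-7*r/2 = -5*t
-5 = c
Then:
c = -5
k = -4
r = 10*t/7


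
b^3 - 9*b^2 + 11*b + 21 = (b - 7)*(b - 3)*(b + 1)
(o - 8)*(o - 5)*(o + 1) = o^3 - 12*o^2 + 27*o + 40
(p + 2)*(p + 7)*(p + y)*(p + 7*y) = p^4 + 8*p^3*y + 9*p^3 + 7*p^2*y^2 + 72*p^2*y + 14*p^2 + 63*p*y^2 + 112*p*y + 98*y^2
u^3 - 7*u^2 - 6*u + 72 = (u - 6)*(u - 4)*(u + 3)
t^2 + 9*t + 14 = (t + 2)*(t + 7)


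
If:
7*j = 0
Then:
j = 0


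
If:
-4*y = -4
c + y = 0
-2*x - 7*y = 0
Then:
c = -1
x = -7/2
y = 1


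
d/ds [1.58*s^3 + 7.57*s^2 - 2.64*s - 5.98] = 4.74*s^2 + 15.14*s - 2.64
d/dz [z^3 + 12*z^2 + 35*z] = 3*z^2 + 24*z + 35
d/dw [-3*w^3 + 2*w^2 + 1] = w*(4 - 9*w)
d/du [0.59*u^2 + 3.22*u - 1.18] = 1.18*u + 3.22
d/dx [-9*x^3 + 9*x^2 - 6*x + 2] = -27*x^2 + 18*x - 6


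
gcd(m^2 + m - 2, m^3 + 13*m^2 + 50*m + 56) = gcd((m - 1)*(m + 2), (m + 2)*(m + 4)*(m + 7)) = m + 2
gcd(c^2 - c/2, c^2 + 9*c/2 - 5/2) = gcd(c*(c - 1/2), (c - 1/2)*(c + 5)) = c - 1/2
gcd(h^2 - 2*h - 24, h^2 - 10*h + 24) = h - 6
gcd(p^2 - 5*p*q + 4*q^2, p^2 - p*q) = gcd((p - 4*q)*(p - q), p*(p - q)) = p - q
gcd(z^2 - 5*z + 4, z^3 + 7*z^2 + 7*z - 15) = z - 1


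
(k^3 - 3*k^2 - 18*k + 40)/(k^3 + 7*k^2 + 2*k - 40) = (k - 5)/(k + 5)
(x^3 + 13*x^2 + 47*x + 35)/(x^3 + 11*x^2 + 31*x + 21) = (x + 5)/(x + 3)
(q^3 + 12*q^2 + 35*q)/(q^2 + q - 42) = q*(q + 5)/(q - 6)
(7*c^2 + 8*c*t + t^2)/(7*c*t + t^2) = (c + t)/t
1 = 1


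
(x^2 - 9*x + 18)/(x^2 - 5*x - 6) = (x - 3)/(x + 1)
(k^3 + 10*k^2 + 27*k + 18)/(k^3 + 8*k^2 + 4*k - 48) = (k^2 + 4*k + 3)/(k^2 + 2*k - 8)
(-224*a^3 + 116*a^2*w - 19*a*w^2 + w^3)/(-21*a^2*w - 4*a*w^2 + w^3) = (32*a^2 - 12*a*w + w^2)/(w*(3*a + w))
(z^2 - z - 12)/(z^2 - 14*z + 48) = (z^2 - z - 12)/(z^2 - 14*z + 48)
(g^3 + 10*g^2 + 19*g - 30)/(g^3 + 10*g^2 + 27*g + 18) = (g^2 + 4*g - 5)/(g^2 + 4*g + 3)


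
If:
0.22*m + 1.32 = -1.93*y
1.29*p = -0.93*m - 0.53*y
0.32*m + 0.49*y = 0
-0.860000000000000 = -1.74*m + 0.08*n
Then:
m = 1.27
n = 16.84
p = -0.57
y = -0.83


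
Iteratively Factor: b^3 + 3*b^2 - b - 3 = (b + 1)*(b^2 + 2*b - 3) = (b + 1)*(b + 3)*(b - 1)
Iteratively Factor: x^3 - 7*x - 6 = (x + 1)*(x^2 - x - 6) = (x + 1)*(x + 2)*(x - 3)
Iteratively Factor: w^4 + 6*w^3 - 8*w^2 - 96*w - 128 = (w - 4)*(w^3 + 10*w^2 + 32*w + 32) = (w - 4)*(w + 4)*(w^2 + 6*w + 8) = (w - 4)*(w + 4)^2*(w + 2)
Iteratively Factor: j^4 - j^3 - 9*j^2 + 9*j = (j - 1)*(j^3 - 9*j) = (j - 1)*(j + 3)*(j^2 - 3*j) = j*(j - 1)*(j + 3)*(j - 3)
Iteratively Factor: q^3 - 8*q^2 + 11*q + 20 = (q - 5)*(q^2 - 3*q - 4) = (q - 5)*(q + 1)*(q - 4)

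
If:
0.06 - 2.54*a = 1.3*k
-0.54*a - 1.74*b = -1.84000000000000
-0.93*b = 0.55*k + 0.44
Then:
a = 1.06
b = 0.73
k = -2.03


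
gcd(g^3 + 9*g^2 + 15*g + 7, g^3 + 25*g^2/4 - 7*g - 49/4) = g^2 + 8*g + 7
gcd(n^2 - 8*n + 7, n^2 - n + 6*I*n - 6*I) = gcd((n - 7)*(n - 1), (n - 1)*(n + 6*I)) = n - 1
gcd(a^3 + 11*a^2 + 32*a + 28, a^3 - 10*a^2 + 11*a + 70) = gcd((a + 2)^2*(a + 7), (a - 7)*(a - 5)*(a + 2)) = a + 2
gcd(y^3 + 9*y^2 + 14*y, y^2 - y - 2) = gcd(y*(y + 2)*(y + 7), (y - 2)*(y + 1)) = 1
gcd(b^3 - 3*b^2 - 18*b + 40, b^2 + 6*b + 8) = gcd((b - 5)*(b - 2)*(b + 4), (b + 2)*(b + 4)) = b + 4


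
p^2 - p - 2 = (p - 2)*(p + 1)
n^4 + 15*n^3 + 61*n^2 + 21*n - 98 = (n - 1)*(n + 2)*(n + 7)^2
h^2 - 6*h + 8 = (h - 4)*(h - 2)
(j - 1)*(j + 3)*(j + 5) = j^3 + 7*j^2 + 7*j - 15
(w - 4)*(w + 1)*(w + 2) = w^3 - w^2 - 10*w - 8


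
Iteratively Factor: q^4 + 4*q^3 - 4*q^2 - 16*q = (q - 2)*(q^3 + 6*q^2 + 8*q) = q*(q - 2)*(q^2 + 6*q + 8) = q*(q - 2)*(q + 2)*(q + 4)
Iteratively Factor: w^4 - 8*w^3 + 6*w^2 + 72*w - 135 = (w - 3)*(w^3 - 5*w^2 - 9*w + 45) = (w - 3)^2*(w^2 - 2*w - 15) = (w - 3)^2*(w + 3)*(w - 5)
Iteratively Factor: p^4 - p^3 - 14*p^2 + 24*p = (p + 4)*(p^3 - 5*p^2 + 6*p) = (p - 2)*(p + 4)*(p^2 - 3*p) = p*(p - 2)*(p + 4)*(p - 3)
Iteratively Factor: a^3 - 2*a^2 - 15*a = (a + 3)*(a^2 - 5*a) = (a - 5)*(a + 3)*(a)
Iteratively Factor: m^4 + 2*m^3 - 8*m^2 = (m)*(m^3 + 2*m^2 - 8*m) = m*(m - 2)*(m^2 + 4*m) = m*(m - 2)*(m + 4)*(m)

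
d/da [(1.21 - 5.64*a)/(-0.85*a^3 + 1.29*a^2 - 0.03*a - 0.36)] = (-9.588*a^3 + 10.3611*a^2 - 3.1218*a + 2.0667)/(0.7225*a^6 - 2.193*a^5 + 1.7151*a^4 + 0.5346*a^3 - 0.9279*a^2 + 0.0216*a + 0.1296)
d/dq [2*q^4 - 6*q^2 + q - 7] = 8*q^3 - 12*q + 1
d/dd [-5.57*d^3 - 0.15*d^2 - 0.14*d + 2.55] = -16.71*d^2 - 0.3*d - 0.14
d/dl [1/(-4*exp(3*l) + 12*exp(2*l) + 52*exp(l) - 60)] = (3*exp(2*l) - 6*exp(l) - 13)*exp(l)/(4*(exp(3*l) - 3*exp(2*l) - 13*exp(l) + 15)^2)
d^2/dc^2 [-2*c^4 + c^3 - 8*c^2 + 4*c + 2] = -24*c^2 + 6*c - 16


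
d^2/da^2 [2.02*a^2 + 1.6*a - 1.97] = 4.04000000000000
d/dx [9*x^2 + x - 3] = 18*x + 1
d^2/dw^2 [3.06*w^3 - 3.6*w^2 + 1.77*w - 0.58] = 18.36*w - 7.2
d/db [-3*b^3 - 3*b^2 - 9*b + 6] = -9*b^2 - 6*b - 9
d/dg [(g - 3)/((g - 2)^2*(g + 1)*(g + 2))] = (-3*g^3 + 8*g^2 + 13*g - 10)/(g^7 - 11*g^5 - 2*g^4 + 40*g^3 + 16*g^2 - 48*g - 32)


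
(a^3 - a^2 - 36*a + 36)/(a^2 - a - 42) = (a^2 - 7*a + 6)/(a - 7)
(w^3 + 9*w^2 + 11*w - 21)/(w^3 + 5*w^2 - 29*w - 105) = (w - 1)/(w - 5)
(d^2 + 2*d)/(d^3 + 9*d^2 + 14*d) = 1/(d + 7)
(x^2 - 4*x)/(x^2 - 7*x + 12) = x/(x - 3)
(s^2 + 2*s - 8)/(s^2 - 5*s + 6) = (s + 4)/(s - 3)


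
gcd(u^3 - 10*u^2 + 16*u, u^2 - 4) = u - 2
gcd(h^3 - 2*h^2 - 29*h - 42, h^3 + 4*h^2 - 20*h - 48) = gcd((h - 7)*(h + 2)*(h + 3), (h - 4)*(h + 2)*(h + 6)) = h + 2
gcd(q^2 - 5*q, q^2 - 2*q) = q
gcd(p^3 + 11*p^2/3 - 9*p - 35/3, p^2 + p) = p + 1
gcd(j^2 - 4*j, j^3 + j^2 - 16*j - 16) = j - 4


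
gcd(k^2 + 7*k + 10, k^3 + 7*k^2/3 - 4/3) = k + 2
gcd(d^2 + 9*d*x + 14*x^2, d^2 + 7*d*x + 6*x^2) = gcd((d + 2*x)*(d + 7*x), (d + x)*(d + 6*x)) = 1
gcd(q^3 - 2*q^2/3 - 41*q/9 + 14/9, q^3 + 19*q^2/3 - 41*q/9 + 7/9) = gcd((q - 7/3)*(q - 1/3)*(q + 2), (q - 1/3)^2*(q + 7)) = q - 1/3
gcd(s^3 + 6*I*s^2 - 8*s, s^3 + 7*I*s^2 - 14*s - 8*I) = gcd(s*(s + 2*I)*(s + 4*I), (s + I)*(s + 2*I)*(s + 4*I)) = s^2 + 6*I*s - 8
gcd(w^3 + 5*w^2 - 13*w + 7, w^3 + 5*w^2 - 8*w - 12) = 1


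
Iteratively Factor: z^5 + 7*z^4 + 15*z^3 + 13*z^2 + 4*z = (z + 1)*(z^4 + 6*z^3 + 9*z^2 + 4*z) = (z + 1)*(z + 4)*(z^3 + 2*z^2 + z) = z*(z + 1)*(z + 4)*(z^2 + 2*z + 1) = z*(z + 1)^2*(z + 4)*(z + 1)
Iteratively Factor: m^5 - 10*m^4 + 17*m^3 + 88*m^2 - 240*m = (m + 3)*(m^4 - 13*m^3 + 56*m^2 - 80*m) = (m - 5)*(m + 3)*(m^3 - 8*m^2 + 16*m) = (m - 5)*(m - 4)*(m + 3)*(m^2 - 4*m) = m*(m - 5)*(m - 4)*(m + 3)*(m - 4)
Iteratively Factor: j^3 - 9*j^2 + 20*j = (j - 5)*(j^2 - 4*j) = (j - 5)*(j - 4)*(j)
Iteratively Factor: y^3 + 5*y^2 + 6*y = (y + 2)*(y^2 + 3*y) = (y + 2)*(y + 3)*(y)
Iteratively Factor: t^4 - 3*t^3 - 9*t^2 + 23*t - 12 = (t - 4)*(t^3 + t^2 - 5*t + 3) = (t - 4)*(t - 1)*(t^2 + 2*t - 3) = (t - 4)*(t - 1)^2*(t + 3)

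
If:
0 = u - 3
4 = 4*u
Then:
No Solution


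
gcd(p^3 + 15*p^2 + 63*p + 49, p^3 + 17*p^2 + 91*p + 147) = p^2 + 14*p + 49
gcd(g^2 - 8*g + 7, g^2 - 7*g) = g - 7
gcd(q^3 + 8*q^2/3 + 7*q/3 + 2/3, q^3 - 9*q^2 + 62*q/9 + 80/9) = q + 2/3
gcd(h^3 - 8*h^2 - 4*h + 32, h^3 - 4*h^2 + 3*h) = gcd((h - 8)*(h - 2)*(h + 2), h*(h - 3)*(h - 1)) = 1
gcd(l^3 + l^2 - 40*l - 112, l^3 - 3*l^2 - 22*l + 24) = l + 4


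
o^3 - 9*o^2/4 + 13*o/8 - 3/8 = (o - 1)*(o - 3/4)*(o - 1/2)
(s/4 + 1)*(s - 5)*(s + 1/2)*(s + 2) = s^4/4 + 3*s^3/8 - 43*s^2/8 - 51*s/4 - 5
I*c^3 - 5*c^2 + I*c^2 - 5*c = c*(c + 5*I)*(I*c + I)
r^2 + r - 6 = (r - 2)*(r + 3)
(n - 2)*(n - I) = n^2 - 2*n - I*n + 2*I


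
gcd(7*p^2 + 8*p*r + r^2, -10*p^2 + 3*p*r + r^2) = 1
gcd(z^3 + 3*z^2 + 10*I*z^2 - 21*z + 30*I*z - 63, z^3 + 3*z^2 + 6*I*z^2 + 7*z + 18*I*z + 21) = z^2 + z*(3 + 7*I) + 21*I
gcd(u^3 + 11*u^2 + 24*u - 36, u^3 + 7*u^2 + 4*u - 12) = u^2 + 5*u - 6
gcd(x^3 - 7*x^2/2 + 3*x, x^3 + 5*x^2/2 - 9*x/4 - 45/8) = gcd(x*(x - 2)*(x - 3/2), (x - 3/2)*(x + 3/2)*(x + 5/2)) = x - 3/2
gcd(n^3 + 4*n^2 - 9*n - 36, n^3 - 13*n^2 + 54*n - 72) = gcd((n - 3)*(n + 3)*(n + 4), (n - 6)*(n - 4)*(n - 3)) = n - 3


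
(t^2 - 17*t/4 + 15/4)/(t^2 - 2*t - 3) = (t - 5/4)/(t + 1)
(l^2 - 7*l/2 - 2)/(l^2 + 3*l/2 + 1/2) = (l - 4)/(l + 1)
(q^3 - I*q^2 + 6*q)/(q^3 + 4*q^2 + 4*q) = (q^2 - I*q + 6)/(q^2 + 4*q + 4)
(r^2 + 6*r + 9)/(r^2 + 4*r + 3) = (r + 3)/(r + 1)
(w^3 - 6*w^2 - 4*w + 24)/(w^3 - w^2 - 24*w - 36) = (w - 2)/(w + 3)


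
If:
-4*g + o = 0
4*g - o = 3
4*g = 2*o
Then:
No Solution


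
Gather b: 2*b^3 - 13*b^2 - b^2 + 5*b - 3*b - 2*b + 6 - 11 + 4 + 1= 2*b^3 - 14*b^2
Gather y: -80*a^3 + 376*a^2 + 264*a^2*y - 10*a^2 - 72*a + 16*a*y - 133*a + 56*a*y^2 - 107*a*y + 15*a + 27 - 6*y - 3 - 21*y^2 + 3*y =-80*a^3 + 366*a^2 - 190*a + y^2*(56*a - 21) + y*(264*a^2 - 91*a - 3) + 24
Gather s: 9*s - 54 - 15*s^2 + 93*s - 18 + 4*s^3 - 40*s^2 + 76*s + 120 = 4*s^3 - 55*s^2 + 178*s + 48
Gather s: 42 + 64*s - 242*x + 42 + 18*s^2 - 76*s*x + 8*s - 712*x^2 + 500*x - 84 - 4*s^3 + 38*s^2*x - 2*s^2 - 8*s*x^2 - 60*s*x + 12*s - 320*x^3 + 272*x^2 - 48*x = -4*s^3 + s^2*(38*x + 16) + s*(-8*x^2 - 136*x + 84) - 320*x^3 - 440*x^2 + 210*x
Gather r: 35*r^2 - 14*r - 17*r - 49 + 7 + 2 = 35*r^2 - 31*r - 40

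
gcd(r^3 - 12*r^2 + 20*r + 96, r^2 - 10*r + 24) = r - 6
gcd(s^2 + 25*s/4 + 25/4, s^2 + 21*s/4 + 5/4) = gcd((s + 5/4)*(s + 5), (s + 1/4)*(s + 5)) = s + 5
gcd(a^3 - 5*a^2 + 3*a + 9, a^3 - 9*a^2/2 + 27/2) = a^2 - 6*a + 9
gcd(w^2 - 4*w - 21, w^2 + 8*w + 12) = 1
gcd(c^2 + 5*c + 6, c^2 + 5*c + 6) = c^2 + 5*c + 6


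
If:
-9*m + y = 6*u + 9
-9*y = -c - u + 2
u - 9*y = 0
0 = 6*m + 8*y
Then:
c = 2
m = 12/41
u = -81/41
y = -9/41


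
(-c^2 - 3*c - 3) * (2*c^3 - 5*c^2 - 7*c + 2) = -2*c^5 - c^4 + 16*c^3 + 34*c^2 + 15*c - 6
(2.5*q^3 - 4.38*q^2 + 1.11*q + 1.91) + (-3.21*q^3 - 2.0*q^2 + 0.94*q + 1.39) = -0.71*q^3 - 6.38*q^2 + 2.05*q + 3.3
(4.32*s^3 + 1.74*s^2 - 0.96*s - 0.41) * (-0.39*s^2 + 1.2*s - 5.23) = -1.6848*s^5 + 4.5054*s^4 - 20.1312*s^3 - 10.0923*s^2 + 4.5288*s + 2.1443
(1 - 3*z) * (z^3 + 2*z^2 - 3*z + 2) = -3*z^4 - 5*z^3 + 11*z^2 - 9*z + 2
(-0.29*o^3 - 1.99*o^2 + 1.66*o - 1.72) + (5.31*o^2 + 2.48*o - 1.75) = -0.29*o^3 + 3.32*o^2 + 4.14*o - 3.47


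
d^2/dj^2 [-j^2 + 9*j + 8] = -2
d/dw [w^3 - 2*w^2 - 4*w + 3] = 3*w^2 - 4*w - 4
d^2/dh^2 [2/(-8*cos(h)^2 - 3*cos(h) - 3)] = 2*(256*sin(h)^4 - 41*sin(h)^2 - 99*cos(h) + 18*cos(3*h) - 185)/(-8*sin(h)^2 + 3*cos(h) + 11)^3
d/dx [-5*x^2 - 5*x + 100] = -10*x - 5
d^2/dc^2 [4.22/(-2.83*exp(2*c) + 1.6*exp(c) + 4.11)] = (4.22*(5.66*exp(c) - 1.6)*(11.32*exp(c) - 3.2)*exp(c) + (47.7704*exp(c) - 6.752)*(-2.83*exp(2*c) + 1.6*exp(c) + 4.11))*exp(c)/(-2.83*exp(2*c) + 1.6*exp(c) + 4.11)^3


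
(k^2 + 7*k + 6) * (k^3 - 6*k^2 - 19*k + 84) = k^5 + k^4 - 55*k^3 - 85*k^2 + 474*k + 504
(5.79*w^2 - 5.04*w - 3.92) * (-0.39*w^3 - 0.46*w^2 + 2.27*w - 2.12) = -2.2581*w^5 - 0.6978*w^4 + 16.9905*w^3 - 21.9124*w^2 + 1.7864*w + 8.3104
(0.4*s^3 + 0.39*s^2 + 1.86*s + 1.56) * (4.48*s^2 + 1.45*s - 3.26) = 1.792*s^5 + 2.3272*s^4 + 7.5943*s^3 + 8.4144*s^2 - 3.8016*s - 5.0856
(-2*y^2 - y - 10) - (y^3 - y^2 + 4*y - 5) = -y^3 - y^2 - 5*y - 5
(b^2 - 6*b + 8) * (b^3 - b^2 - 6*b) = b^5 - 7*b^4 + 8*b^3 + 28*b^2 - 48*b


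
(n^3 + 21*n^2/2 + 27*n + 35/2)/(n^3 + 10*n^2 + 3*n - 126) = (2*n^2 + 7*n + 5)/(2*(n^2 + 3*n - 18))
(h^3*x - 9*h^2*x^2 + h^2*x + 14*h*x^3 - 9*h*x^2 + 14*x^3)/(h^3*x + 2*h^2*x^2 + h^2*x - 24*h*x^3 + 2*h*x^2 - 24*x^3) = (-h^2 + 9*h*x - 14*x^2)/(-h^2 - 2*h*x + 24*x^2)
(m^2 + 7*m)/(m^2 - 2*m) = (m + 7)/(m - 2)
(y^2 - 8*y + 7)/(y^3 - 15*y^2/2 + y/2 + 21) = 2*(y - 1)/(2*y^2 - y - 6)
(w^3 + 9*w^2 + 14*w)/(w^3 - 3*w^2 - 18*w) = (w^2 + 9*w + 14)/(w^2 - 3*w - 18)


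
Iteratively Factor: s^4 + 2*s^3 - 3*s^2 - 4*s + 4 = (s - 1)*(s^3 + 3*s^2 - 4) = (s - 1)^2*(s^2 + 4*s + 4) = (s - 1)^2*(s + 2)*(s + 2)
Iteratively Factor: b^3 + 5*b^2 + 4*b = (b + 4)*(b^2 + b) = b*(b + 4)*(b + 1)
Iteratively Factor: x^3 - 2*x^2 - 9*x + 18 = (x - 3)*(x^2 + x - 6) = (x - 3)*(x - 2)*(x + 3)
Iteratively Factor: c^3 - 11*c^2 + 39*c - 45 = (c - 5)*(c^2 - 6*c + 9) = (c - 5)*(c - 3)*(c - 3)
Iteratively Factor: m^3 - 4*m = (m)*(m^2 - 4) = m*(m + 2)*(m - 2)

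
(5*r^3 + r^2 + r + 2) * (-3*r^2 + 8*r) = -15*r^5 + 37*r^4 + 5*r^3 + 2*r^2 + 16*r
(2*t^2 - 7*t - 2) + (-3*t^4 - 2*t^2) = -3*t^4 - 7*t - 2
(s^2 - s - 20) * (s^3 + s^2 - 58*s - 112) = s^5 - 79*s^3 - 74*s^2 + 1272*s + 2240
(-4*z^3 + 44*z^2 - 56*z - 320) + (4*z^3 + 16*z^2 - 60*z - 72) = 60*z^2 - 116*z - 392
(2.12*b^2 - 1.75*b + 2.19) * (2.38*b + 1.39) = 5.0456*b^3 - 1.2182*b^2 + 2.7797*b + 3.0441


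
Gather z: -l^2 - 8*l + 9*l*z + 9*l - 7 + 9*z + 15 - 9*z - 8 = -l^2 + 9*l*z + l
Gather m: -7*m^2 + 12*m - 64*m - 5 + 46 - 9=-7*m^2 - 52*m + 32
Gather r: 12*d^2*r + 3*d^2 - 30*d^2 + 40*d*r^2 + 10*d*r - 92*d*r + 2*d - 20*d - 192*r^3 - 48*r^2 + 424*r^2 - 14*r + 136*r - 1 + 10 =-27*d^2 - 18*d - 192*r^3 + r^2*(40*d + 376) + r*(12*d^2 - 82*d + 122) + 9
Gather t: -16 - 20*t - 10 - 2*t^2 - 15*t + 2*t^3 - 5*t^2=2*t^3 - 7*t^2 - 35*t - 26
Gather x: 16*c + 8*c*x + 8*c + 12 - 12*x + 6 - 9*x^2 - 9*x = 24*c - 9*x^2 + x*(8*c - 21) + 18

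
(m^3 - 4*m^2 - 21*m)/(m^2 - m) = (m^2 - 4*m - 21)/(m - 1)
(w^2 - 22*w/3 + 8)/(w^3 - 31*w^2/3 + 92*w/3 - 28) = (3*w - 4)/(3*w^2 - 13*w + 14)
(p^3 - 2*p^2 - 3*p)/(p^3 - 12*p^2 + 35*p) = (p^2 - 2*p - 3)/(p^2 - 12*p + 35)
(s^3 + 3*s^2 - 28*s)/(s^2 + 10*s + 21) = s*(s - 4)/(s + 3)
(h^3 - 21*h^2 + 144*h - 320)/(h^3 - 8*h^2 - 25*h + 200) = (h - 8)/(h + 5)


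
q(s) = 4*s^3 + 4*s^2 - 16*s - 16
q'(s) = 12*s^2 + 8*s - 16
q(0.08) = -17.25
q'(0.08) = -15.28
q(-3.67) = -101.13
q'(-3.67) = 116.27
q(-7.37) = -1282.07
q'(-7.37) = 576.84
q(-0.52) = -7.16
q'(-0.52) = -16.92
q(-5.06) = -350.84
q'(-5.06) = 250.76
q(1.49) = -17.73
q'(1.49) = 22.56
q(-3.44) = -76.46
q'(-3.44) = 98.48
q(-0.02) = -15.68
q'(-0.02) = -16.16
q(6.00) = 896.00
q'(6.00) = 464.00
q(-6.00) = -640.00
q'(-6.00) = 368.00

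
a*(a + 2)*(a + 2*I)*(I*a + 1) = I*a^4 - a^3 + 2*I*a^3 - 2*a^2 + 2*I*a^2 + 4*I*a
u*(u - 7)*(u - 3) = u^3 - 10*u^2 + 21*u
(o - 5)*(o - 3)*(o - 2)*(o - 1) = o^4 - 11*o^3 + 41*o^2 - 61*o + 30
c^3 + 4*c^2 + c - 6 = (c - 1)*(c + 2)*(c + 3)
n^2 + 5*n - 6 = (n - 1)*(n + 6)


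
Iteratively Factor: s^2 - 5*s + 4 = (s - 4)*(s - 1)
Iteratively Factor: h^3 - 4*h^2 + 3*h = (h)*(h^2 - 4*h + 3) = h*(h - 3)*(h - 1)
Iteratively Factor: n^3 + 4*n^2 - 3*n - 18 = (n + 3)*(n^2 + n - 6) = (n + 3)^2*(n - 2)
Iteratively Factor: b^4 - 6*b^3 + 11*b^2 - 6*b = (b - 3)*(b^3 - 3*b^2 + 2*b) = b*(b - 3)*(b^2 - 3*b + 2) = b*(b - 3)*(b - 2)*(b - 1)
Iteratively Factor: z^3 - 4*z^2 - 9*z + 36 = (z - 4)*(z^2 - 9) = (z - 4)*(z + 3)*(z - 3)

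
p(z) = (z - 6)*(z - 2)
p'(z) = 2*z - 8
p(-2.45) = 37.60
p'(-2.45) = -12.90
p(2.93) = -2.86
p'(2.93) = -2.14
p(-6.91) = 115.03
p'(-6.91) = -21.82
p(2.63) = -2.12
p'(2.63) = -2.74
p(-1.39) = 25.05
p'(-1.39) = -10.78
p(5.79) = -0.80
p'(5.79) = 3.58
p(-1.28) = 23.88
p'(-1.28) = -10.56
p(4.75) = -3.44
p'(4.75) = 1.50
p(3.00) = -3.00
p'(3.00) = -2.00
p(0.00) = 12.00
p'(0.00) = -8.00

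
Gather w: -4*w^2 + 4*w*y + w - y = -4*w^2 + w*(4*y + 1) - y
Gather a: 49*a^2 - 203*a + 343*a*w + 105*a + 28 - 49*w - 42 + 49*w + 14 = 49*a^2 + a*(343*w - 98)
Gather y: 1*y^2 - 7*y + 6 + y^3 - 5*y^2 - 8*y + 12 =y^3 - 4*y^2 - 15*y + 18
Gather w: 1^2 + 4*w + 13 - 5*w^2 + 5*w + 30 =-5*w^2 + 9*w + 44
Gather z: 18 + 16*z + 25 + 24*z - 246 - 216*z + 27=-176*z - 176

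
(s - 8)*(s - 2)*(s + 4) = s^3 - 6*s^2 - 24*s + 64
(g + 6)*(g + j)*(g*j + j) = g^3*j + g^2*j^2 + 7*g^2*j + 7*g*j^2 + 6*g*j + 6*j^2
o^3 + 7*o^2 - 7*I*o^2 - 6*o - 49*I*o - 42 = (o + 7)*(o - 6*I)*(o - I)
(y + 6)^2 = y^2 + 12*y + 36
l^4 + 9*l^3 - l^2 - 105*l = l*(l - 3)*(l + 5)*(l + 7)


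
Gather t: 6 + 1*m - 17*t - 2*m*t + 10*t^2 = m + 10*t^2 + t*(-2*m - 17) + 6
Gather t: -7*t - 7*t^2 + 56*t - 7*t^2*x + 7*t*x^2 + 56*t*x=t^2*(-7*x - 7) + t*(7*x^2 + 56*x + 49)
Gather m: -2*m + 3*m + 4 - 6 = m - 2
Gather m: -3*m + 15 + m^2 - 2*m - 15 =m^2 - 5*m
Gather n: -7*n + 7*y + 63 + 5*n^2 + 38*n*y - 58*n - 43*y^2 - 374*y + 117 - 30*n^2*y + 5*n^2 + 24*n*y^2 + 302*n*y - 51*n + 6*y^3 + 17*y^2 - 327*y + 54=n^2*(10 - 30*y) + n*(24*y^2 + 340*y - 116) + 6*y^3 - 26*y^2 - 694*y + 234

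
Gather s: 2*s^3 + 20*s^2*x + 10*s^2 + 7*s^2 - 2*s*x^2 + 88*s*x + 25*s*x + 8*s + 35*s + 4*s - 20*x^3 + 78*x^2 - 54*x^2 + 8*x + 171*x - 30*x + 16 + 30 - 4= 2*s^3 + s^2*(20*x + 17) + s*(-2*x^2 + 113*x + 47) - 20*x^3 + 24*x^2 + 149*x + 42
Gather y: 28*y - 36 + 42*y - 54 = 70*y - 90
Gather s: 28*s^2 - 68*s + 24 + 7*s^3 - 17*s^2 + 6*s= 7*s^3 + 11*s^2 - 62*s + 24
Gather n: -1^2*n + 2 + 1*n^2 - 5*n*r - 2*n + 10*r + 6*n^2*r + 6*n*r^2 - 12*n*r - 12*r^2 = n^2*(6*r + 1) + n*(6*r^2 - 17*r - 3) - 12*r^2 + 10*r + 2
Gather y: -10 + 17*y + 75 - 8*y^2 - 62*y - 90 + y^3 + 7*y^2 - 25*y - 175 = y^3 - y^2 - 70*y - 200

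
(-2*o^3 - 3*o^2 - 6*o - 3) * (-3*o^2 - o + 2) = 6*o^5 + 11*o^4 + 17*o^3 + 9*o^2 - 9*o - 6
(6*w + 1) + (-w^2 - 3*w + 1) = -w^2 + 3*w + 2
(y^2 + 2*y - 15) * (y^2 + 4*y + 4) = y^4 + 6*y^3 - 3*y^2 - 52*y - 60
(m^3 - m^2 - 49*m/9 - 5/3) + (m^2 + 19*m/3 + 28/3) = m^3 + 8*m/9 + 23/3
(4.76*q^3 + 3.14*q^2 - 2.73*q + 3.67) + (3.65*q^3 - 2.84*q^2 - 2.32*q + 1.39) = 8.41*q^3 + 0.3*q^2 - 5.05*q + 5.06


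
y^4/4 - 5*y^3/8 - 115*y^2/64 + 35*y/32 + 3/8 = (y/4 + 1/2)*(y - 4)*(y - 3/4)*(y + 1/4)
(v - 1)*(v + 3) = v^2 + 2*v - 3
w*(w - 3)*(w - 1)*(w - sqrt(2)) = w^4 - 4*w^3 - sqrt(2)*w^3 + 3*w^2 + 4*sqrt(2)*w^2 - 3*sqrt(2)*w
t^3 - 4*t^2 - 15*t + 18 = (t - 6)*(t - 1)*(t + 3)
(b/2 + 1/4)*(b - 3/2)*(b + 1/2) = b^3/2 - b^2/4 - 5*b/8 - 3/16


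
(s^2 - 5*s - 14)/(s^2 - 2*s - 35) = (s + 2)/(s + 5)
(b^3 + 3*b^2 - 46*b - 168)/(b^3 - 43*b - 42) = (b + 4)/(b + 1)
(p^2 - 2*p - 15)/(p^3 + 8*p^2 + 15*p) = (p - 5)/(p*(p + 5))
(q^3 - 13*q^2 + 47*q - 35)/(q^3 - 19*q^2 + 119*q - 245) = (q - 1)/(q - 7)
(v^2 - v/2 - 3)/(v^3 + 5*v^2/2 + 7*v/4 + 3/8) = 4*(v - 2)/(4*v^2 + 4*v + 1)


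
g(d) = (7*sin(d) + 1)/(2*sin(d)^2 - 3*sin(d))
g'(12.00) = 0.20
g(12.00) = -1.26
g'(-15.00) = 0.03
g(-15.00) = -1.27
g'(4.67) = 0.01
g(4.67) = -1.20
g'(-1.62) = 0.01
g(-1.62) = -1.20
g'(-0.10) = 31.79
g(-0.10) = 0.94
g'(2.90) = -3.31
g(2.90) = -4.43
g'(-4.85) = -1.98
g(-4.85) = -7.86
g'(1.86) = 3.62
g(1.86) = -7.43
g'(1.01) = -4.53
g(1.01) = -6.26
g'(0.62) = -2.89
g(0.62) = -4.75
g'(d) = (-4*sin(d)*cos(d) + 3*cos(d))*(7*sin(d) + 1)/(2*sin(d)^2 - 3*sin(d))^2 + 7*cos(d)/(2*sin(d)^2 - 3*sin(d)) = (-14*cos(d) - 4/tan(d) + 3*cos(d)/sin(d)^2)/(2*sin(d) - 3)^2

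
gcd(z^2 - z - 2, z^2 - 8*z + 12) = z - 2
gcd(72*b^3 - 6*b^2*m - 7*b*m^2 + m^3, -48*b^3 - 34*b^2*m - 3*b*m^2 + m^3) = 3*b + m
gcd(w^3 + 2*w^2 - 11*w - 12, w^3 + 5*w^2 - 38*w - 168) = w + 4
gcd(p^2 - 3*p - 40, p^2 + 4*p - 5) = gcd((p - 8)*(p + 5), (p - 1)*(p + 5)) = p + 5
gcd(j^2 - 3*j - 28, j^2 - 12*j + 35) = j - 7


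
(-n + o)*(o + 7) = -n*o - 7*n + o^2 + 7*o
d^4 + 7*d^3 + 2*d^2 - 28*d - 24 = (d - 2)*(d + 1)*(d + 2)*(d + 6)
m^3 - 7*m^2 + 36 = (m - 6)*(m - 3)*(m + 2)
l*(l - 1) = l^2 - l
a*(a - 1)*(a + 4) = a^3 + 3*a^2 - 4*a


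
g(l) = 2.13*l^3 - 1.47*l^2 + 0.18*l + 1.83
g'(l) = 6.39*l^2 - 2.94*l + 0.18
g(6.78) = 599.32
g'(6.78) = 273.98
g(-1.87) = -17.58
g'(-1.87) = 28.02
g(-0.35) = 1.50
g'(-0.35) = 1.99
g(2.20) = 17.79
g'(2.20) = 24.64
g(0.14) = 1.83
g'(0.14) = -0.11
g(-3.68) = -124.89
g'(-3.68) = 97.54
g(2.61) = 30.16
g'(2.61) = 36.04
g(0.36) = 1.80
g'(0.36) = -0.05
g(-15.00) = -7520.37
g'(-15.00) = 1482.03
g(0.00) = 1.83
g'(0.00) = 0.18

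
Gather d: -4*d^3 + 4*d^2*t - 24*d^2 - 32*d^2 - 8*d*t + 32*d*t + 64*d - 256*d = -4*d^3 + d^2*(4*t - 56) + d*(24*t - 192)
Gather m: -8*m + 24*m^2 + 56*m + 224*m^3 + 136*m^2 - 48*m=224*m^3 + 160*m^2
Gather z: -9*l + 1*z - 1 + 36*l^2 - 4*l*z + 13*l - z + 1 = 36*l^2 - 4*l*z + 4*l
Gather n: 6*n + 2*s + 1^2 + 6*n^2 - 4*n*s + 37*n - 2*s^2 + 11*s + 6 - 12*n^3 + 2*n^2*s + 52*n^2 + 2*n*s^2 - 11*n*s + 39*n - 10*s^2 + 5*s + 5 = -12*n^3 + n^2*(2*s + 58) + n*(2*s^2 - 15*s + 82) - 12*s^2 + 18*s + 12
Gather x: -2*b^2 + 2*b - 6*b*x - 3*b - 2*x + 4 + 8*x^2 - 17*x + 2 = -2*b^2 - b + 8*x^2 + x*(-6*b - 19) + 6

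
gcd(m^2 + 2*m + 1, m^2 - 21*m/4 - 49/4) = 1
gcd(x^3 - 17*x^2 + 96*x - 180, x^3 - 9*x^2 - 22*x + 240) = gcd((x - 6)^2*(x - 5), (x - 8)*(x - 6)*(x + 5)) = x - 6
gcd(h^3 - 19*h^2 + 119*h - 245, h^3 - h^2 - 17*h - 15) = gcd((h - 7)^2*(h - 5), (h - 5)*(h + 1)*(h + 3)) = h - 5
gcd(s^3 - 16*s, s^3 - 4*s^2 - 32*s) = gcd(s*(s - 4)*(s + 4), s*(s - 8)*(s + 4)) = s^2 + 4*s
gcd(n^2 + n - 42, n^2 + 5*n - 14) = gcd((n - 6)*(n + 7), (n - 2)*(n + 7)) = n + 7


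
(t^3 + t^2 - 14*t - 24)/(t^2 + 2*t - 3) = (t^2 - 2*t - 8)/(t - 1)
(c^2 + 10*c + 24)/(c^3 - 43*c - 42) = (c + 4)/(c^2 - 6*c - 7)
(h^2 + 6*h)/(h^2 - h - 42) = h/(h - 7)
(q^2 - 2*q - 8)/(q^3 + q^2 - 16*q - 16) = (q + 2)/(q^2 + 5*q + 4)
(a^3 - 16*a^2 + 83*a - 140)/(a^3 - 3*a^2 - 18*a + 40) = (a^2 - 11*a + 28)/(a^2 + 2*a - 8)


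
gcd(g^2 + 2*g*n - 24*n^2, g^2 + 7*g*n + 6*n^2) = g + 6*n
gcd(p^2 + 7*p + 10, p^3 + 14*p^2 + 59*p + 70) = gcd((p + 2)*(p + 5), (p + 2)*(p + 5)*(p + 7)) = p^2 + 7*p + 10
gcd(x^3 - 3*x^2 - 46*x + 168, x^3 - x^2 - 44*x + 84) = x^2 + x - 42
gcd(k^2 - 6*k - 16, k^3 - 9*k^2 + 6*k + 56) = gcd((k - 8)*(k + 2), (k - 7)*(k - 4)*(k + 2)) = k + 2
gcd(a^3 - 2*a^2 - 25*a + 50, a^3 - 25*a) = a^2 - 25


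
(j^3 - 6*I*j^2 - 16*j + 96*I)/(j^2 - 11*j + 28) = (j^2 + j*(4 - 6*I) - 24*I)/(j - 7)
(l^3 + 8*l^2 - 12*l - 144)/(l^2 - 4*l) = l + 12 + 36/l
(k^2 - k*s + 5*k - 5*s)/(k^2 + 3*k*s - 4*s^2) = (k + 5)/(k + 4*s)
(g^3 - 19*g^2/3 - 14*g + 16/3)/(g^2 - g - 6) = (3*g^2 - 25*g + 8)/(3*(g - 3))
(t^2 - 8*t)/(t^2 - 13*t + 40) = t/(t - 5)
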